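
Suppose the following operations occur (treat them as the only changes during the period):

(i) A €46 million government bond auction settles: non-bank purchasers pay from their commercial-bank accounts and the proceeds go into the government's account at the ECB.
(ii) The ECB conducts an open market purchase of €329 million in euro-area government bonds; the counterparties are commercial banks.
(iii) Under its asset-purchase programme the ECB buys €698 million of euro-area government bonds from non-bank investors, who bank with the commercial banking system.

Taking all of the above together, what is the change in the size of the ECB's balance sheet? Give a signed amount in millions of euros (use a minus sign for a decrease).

Government account inflow €46 million: only the composition of liabilities changes → 0.
OMO purchase (from banks) €329 million: an ECB asset is acquired → +€329M.
Asset purchase (from non-banks) €698 million: an ECB asset is acquired → +€698M.
Net: 0 + 329 + 698 = +€1027 million.

+€1027 million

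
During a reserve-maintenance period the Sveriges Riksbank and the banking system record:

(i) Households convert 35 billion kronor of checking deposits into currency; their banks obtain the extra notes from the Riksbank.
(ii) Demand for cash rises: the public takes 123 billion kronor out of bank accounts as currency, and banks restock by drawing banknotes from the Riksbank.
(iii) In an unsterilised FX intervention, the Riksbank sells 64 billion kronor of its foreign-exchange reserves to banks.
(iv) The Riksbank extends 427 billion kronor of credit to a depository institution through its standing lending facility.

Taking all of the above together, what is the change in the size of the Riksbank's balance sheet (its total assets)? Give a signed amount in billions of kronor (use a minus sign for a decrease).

Riksbank balance sheet:
  Assets:      Loans to banks +427B, Foreign assets −64B
  Liabilities: Bank reserves +205B, Currency in circulation +158B
Commercial banking system:
  Assets:      Reserves at CB +205B, Foreign assets +64B
  Liabilities: Checkable deposits −158B, Borrowings from CB +427B
Change in total Riksbank assets = +363 billion.

+363 billion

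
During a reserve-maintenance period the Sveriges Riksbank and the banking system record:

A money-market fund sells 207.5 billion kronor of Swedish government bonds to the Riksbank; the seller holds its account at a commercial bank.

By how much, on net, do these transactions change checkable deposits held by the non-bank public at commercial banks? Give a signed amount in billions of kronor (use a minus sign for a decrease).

+207.5 billion

Riksbank balance sheet:
  Assets:      Securities +207.5B
  Liabilities: Bank reserves +207.5B
Commercial banking system:
  Assets:      Reserves at CB +207.5B
  Liabilities: Checkable deposits +207.5B
So the change in checkable deposits held by the non-bank public at commercial banks is +207.5 billion.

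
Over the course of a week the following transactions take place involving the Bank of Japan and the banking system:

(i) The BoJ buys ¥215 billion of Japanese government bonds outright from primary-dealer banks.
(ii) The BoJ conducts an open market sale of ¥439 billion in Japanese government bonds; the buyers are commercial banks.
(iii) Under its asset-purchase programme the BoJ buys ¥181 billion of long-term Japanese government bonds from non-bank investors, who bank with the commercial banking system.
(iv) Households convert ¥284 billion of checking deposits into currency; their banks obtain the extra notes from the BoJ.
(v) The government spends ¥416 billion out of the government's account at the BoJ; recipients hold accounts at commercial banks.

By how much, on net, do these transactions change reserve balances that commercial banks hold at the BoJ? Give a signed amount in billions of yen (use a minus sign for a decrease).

OMO purchase (from banks) ¥215 billion: the BoJ pays by crediting reserve accounts → +¥215B.
OMO sale (to banks) ¥439 billion: the buying banks pay out of their reserve balances → −¥439B.
Asset purchase (from non-banks) ¥181 billion: the BoJ pays by crediting reserve accounts → +¥181B.
Currency withdrawal ¥284 billion: banks swap reserves for currency → −¥284B.
Government spending ¥416 billion: government payments flow into bank reserve accounts → +¥416B.
Net: 215 − 439 + 181 − 284 + 416 = +¥89 billion.

+¥89 billion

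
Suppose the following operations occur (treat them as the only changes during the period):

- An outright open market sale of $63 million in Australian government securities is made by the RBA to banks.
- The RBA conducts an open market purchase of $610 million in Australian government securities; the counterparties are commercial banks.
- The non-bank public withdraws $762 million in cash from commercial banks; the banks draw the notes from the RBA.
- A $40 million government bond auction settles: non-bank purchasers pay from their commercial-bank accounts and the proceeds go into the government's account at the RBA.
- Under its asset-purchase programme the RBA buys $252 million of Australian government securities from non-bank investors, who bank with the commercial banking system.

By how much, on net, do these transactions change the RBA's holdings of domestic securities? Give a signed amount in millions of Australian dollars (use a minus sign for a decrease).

+$799 million

OMO sale (to banks) $63 million: securities removed from the RBA's portfolio → −$63M.
OMO purchase (from banks) $610 million: securities added to the RBA's portfolio → +$610M.
Currency withdrawal $762 million: the RBA's securities portfolio is untouched → 0.
Government account inflow $40 million: the RBA's securities portfolio is untouched → 0.
Asset purchase (from non-banks) $252 million: securities added to the RBA's portfolio → +$252M.
Net: −63 + 610 + 0 + 0 + 252 = +$799 million.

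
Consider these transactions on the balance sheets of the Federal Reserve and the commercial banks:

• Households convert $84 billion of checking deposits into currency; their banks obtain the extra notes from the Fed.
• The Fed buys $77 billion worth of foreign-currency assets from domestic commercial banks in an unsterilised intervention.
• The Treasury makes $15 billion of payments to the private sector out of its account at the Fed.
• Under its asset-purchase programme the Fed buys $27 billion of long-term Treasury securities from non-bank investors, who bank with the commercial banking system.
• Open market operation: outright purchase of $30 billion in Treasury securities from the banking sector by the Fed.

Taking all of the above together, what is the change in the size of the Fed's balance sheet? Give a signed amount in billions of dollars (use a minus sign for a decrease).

+$134 billion

Currency withdrawal $84 billion: only the composition of liabilities changes → 0.
FX purchase $77 billion: a Fed asset is acquired → +$77B.
Government spending $15 billion: only the composition of liabilities changes → 0.
Asset purchase (from non-banks) $27 billion: a Fed asset is acquired → +$27B.
OMO purchase (from banks) $30 billion: a Fed asset is acquired → +$30B.
Net: 0 + 77 + 0 + 27 + 30 = +$134 billion.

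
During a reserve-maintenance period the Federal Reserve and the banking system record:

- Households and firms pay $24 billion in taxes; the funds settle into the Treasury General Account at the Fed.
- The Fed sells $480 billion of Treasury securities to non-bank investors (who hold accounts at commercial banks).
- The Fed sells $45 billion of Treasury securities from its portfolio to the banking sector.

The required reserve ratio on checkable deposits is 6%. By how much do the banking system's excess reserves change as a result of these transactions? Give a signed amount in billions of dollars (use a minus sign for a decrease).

Government account inflow $24 billion: reserves −$24B, deposits −$24B.
Asset sale (to non-banks) $480 billion: reserves −$480B, deposits −$480B.
OMO sale (to banks) $45 billion: reserves −$45B, deposits 0.
Totals: Δreserves = −$549B, Δdeposits = −$504B.
Δrequired reserves = 6% × −$504B = −$30.24B.
Δexcess reserves = Δreserves − Δrequired = −$549B − (−$30.24B) = -$518.76 billion.

-$518.76 billion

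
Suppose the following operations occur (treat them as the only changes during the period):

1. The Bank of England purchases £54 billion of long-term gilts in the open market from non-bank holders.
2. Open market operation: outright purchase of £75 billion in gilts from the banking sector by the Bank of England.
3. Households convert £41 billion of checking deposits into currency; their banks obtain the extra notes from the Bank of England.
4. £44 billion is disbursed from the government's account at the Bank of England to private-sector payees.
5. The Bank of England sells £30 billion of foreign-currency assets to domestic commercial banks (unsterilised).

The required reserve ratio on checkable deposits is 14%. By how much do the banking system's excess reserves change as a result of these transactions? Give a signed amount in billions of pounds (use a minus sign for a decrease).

Asset purchase (from non-banks) £54 billion: reserves +£54B, deposits +£54B.
OMO purchase (from banks) £75 billion: reserves +£75B, deposits 0.
Currency withdrawal £41 billion: reserves −£41B, deposits −£41B.
Government spending £44 billion: reserves +£44B, deposits +£44B.
FX sale £30 billion: reserves −£30B, deposits 0.
Totals: Δreserves = +£102B, Δdeposits = +£57B.
Δrequired reserves = 14% × +£57B = +£7.98B.
Δexcess reserves = Δreserves − Δrequired = +£102B − (+£7.98B) = +£94.02 billion.

+£94.02 billion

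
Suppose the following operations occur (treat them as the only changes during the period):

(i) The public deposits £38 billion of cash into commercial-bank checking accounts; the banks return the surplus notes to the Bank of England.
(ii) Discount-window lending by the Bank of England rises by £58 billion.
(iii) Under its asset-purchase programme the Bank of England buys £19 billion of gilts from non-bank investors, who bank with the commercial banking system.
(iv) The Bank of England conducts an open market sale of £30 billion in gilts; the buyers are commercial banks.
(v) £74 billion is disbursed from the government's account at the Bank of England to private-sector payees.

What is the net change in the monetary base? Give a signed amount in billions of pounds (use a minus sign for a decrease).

+£121 billion

Currency deposit £38 billion: just a shift between currency and reserves — both are base money → 0.
Discount-window loan £58 billion: Bank of England balance sheet expands → +£58B.
Asset purchase (from non-banks) £19 billion: Bank of England balance sheet expands → +£19B.
OMO sale (to banks) £30 billion: Bank of England balance sheet contracts → −£30B.
Government spending £74 billion: a non-base liability converts back to reserves → +£74B.
Net: 0 + 58 + 19 − 30 + 74 = +£121 billion.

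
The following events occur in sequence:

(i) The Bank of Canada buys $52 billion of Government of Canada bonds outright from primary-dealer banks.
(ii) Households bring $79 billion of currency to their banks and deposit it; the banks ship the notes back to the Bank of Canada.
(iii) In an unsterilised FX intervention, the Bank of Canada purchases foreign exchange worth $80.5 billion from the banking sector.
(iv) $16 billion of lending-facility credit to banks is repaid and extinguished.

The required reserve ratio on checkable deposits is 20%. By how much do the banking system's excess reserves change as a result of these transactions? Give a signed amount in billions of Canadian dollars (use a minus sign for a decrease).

+$179.7 billion

OMO purchase (from banks) $52 billion: reserves +$52B, deposits 0.
Currency deposit $79 billion: reserves +$79B, deposits +$79B.
FX purchase $80.5 billion: reserves +$80.5B, deposits 0.
Discount-window repayment $16 billion: reserves −$16B, deposits 0.
Totals: Δreserves = +$195.5B, Δdeposits = +$79B.
Δrequired reserves = 20% × +$79B = +$15.8B.
Δexcess reserves = Δreserves − Δrequired = +$195.5B − (+$15.8B) = +$179.7 billion.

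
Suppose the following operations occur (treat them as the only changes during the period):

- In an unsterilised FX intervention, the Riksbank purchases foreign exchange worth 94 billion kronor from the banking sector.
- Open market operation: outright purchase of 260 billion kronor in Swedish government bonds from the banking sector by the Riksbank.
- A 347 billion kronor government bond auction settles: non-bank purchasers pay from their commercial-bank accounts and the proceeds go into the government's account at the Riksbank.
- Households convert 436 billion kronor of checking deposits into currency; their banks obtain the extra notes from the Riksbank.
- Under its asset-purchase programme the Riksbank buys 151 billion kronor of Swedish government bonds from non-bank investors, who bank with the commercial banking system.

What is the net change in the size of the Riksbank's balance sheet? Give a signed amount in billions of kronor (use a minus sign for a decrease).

FX purchase 94 billion kronor: a Riksbank asset is acquired → +94B.
OMO purchase (from banks) 260 billion kronor: a Riksbank asset is acquired → +260B.
Government account inflow 347 billion kronor: only the composition of liabilities changes → 0.
Currency withdrawal 436 billion kronor: only the composition of liabilities changes → 0.
Asset purchase (from non-banks) 151 billion kronor: a Riksbank asset is acquired → +151B.
Net: 94 + 260 + 0 + 0 + 151 = +505 billion.

+505 billion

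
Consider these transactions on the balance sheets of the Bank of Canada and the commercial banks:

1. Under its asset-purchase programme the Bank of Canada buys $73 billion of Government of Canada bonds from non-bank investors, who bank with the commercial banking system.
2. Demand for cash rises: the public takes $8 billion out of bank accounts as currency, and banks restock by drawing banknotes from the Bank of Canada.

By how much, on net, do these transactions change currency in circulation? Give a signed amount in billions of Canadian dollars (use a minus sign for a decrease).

Bank of Canada balance sheet:
  Assets:      Securities +$73B
  Liabilities: Bank reserves +$65B, Currency in circulation +$8B
Commercial banking system:
  Assets:      Reserves at CB +$65B
  Liabilities: Checkable deposits +$65B
So the change in currency in circulation is +$8 billion.

+$8 billion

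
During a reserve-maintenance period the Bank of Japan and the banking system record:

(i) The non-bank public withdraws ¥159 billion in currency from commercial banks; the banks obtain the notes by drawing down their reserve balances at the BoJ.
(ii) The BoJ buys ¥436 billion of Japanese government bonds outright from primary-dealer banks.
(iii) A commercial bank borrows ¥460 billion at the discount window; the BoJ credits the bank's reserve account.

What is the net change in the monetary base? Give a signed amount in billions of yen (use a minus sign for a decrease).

+¥896 billion

Currency withdrawal ¥159 billion: just a shift between currency and reserves — both are base money → 0.
OMO purchase (from banks) ¥436 billion: BoJ balance sheet expands → +¥436B.
Discount-window loan ¥460 billion: BoJ balance sheet expands → +¥460B.
Net: 0 + 436 + 460 = +¥896 billion.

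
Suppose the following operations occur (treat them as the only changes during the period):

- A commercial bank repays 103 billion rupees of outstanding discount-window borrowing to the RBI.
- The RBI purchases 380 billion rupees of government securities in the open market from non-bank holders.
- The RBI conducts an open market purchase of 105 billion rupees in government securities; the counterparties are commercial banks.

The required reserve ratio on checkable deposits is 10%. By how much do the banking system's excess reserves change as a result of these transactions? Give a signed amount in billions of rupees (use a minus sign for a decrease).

Discount-window repayment 103 billion rupees: reserves −103B, deposits 0.
Asset purchase (from non-banks) 380 billion rupees: reserves +380B, deposits +380B.
OMO purchase (from banks) 105 billion rupees: reserves +105B, deposits 0.
Totals: Δreserves = +382B, Δdeposits = +380B.
Δrequired reserves = 10% × +380B = +38B.
Δexcess reserves = Δreserves − Δrequired = +382B − (+38B) = +344 billion.

+344 billion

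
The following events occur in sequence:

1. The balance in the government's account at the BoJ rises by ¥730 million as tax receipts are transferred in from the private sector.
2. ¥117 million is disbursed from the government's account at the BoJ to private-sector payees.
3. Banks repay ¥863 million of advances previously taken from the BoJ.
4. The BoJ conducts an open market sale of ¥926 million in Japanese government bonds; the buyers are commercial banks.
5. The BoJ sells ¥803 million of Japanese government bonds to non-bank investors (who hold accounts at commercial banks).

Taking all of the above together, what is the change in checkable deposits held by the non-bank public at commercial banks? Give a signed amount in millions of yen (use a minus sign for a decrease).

-¥1416 million

Government account inflow ¥730 million: non-bank counterparties' bank balances fall → −¥730M.
Government spending ¥117 million: non-bank counterparties' bank balances rise → +¥117M.
Discount-window repayment ¥863 million: the counterparty is a bank, so public deposits are unchanged → 0.
OMO sale (to banks) ¥926 million: the counterparty is a bank, so public deposits are unchanged → 0.
Asset sale (to non-banks) ¥803 million: non-bank counterparties' bank balances fall → −¥803M.
Net: −730 + 117 + 0 + 0 − 803 = -¥1416 million.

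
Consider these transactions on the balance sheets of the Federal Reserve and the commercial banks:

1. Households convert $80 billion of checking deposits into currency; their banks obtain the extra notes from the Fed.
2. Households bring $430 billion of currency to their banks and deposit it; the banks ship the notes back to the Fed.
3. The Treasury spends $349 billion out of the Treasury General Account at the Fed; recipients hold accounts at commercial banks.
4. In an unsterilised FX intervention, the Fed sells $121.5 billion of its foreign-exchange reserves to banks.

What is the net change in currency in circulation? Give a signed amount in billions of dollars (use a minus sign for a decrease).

Currency withdrawal $80 billion: notes leave the central bank → +$80B.
Currency deposit $430 billion: notes return to the central bank → −$430B.
Government spending $349 billion: no currency enters or leaves circulation → 0.
FX sale $121.5 billion: no currency enters or leaves circulation → 0.
Net: 80 − 430 + 0 + 0 = -$350 billion.

-$350 billion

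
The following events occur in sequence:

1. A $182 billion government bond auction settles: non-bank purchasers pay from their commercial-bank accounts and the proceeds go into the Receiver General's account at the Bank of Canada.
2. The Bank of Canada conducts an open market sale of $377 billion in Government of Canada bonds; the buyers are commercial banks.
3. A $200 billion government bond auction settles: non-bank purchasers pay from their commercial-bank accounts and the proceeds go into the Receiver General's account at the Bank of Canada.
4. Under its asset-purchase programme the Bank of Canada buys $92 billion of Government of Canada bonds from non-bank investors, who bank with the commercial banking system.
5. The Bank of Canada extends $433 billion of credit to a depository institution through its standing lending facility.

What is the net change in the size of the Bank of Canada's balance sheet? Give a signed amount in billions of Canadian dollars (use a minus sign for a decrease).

Bank of Canada balance sheet:
  Assets:      Securities −$285B, Loans to banks +$433B
  Liabilities: Bank reserves −$234B, Government deposits +$382B
Commercial banking system:
  Assets:      Reserves at CB −$234B, Securities +$377B
  Liabilities: Checkable deposits −$290B, Borrowings from CB +$433B
Change in total Bank of Canada assets = +$148 billion.

+$148 billion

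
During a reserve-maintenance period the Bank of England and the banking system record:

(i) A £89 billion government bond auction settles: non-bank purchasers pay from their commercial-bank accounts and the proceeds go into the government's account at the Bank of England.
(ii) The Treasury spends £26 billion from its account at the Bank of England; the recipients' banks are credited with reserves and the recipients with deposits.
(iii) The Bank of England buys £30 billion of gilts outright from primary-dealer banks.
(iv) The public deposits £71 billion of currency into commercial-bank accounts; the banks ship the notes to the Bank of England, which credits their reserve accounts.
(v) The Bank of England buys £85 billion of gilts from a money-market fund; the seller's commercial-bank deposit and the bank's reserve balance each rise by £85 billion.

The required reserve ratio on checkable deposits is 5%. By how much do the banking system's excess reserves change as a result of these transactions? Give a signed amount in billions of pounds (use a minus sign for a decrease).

Government account inflow £89 billion: reserves −£89B, deposits −£89B.
Government spending £26 billion: reserves +£26B, deposits +£26B.
OMO purchase (from banks) £30 billion: reserves +£30B, deposits 0.
Currency deposit £71 billion: reserves +£71B, deposits +£71B.
Asset purchase (from non-banks) £85 billion: reserves +£85B, deposits +£85B.
Totals: Δreserves = +£123B, Δdeposits = +£93B.
Δrequired reserves = 5% × +£93B = +£4.65B.
Δexcess reserves = Δreserves − Δrequired = +£123B − (+£4.65B) = +£118.35 billion.

+£118.35 billion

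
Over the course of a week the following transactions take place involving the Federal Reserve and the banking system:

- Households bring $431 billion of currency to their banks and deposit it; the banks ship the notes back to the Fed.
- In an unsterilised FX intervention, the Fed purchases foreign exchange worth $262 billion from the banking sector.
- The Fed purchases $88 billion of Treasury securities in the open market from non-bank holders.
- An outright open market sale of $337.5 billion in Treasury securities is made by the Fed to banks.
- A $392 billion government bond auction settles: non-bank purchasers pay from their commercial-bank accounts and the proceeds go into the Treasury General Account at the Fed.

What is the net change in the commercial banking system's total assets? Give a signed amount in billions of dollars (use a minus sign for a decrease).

+$127 billion

Fed balance sheet:
  Assets:      Securities −$249.5B, Foreign assets +$262B
  Liabilities: Bank reserves +$51.5B, Currency in circulation −$431B, Government deposits +$392B
Commercial banking system:
  Assets:      Reserves at CB +$51.5B, Securities +$337.5B, Foreign assets −$262B
  Liabilities: Checkable deposits +$127B
Change in total bank assets = +$127 billion.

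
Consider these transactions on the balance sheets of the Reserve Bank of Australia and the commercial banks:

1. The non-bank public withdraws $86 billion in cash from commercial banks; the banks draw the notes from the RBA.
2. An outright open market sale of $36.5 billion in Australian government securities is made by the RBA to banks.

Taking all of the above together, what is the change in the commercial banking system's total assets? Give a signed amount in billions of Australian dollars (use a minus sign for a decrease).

-$86 billion

RBA balance sheet:
  Assets:      Securities −$36.5B
  Liabilities: Bank reserves −$122.5B, Currency in circulation +$86B
Commercial banking system:
  Assets:      Reserves at CB −$122.5B, Securities +$36.5B
  Liabilities: Checkable deposits −$86B
Change in total bank assets = -$86 billion.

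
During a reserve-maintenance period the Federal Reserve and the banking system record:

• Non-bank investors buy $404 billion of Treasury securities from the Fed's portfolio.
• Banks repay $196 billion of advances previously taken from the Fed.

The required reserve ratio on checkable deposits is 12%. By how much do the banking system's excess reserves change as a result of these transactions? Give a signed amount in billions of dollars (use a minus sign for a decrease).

-$551.52 billion

Asset sale (to non-banks) $404 billion: reserves −$404B, deposits −$404B.
Discount-window repayment $196 billion: reserves −$196B, deposits 0.
Totals: Δreserves = −$600B, Δdeposits = −$404B.
Δrequired reserves = 12% × −$404B = −$48.48B.
Δexcess reserves = Δreserves − Δrequired = −$600B − (−$48.48B) = -$551.52 billion.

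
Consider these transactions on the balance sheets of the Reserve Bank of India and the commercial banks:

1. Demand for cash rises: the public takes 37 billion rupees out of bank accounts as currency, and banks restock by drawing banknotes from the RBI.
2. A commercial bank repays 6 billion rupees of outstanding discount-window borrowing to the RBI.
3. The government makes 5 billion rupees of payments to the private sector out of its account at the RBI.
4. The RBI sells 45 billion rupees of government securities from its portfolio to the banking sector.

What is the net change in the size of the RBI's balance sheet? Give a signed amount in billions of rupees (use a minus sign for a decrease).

RBI balance sheet:
  Assets:      Securities −45B, Loans to banks −6B
  Liabilities: Bank reserves −83B, Currency in circulation +37B, Government deposits −5B
Commercial banking system:
  Assets:      Reserves at CB −83B, Securities +45B
  Liabilities: Checkable deposits −32B, Borrowings from CB −6B
Change in total RBI assets = -51 billion.

-51 billion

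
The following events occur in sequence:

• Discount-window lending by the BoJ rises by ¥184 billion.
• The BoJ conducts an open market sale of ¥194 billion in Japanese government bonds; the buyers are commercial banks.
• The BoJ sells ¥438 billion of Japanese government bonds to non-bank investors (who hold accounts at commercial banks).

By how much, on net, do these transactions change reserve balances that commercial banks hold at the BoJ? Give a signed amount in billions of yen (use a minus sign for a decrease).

BoJ balance sheet:
  Assets:      Securities −¥632B, Loans to banks +¥184B
  Liabilities: Bank reserves −¥448B
So the change in reserve balances that commercial banks hold at the BoJ is -¥448 billion.

-¥448 billion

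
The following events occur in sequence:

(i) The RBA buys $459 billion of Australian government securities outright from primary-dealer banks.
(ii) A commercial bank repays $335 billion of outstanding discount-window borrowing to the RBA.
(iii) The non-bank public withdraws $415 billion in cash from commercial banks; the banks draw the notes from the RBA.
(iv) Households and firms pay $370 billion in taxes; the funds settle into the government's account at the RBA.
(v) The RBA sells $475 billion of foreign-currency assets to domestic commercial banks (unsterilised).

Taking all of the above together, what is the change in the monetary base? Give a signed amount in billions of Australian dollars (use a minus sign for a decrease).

-$721 billion

OMO purchase (from banks) $459 billion: RBA balance sheet expands → +$459B.
Discount-window repayment $335 billion: RBA balance sheet contracts → −$335B.
Currency withdrawal $415 billion: just a shift between currency and reserves — both are base money → 0.
Government account inflow $370 billion: reserves shift to a non-base liability → −$370B.
FX sale $475 billion: RBA balance sheet contracts → −$475B.
Net: 459 − 335 + 0 − 370 − 475 = -$721 billion.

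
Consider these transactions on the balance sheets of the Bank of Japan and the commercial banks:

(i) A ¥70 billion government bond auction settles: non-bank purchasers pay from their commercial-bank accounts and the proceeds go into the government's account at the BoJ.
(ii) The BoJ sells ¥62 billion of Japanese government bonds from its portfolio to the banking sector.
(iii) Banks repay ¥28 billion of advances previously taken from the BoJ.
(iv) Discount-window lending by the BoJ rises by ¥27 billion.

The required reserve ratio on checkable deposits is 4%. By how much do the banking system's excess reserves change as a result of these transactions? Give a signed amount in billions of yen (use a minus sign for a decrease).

-¥130.2 billion

Government account inflow ¥70 billion: reserves −¥70B, deposits −¥70B.
OMO sale (to banks) ¥62 billion: reserves −¥62B, deposits 0.
Discount-window repayment ¥28 billion: reserves −¥28B, deposits 0.
Discount-window loan ¥27 billion: reserves +¥27B, deposits 0.
Totals: Δreserves = −¥133B, Δdeposits = −¥70B.
Δrequired reserves = 4% × −¥70B = −¥2.8B.
Δexcess reserves = Δreserves − Δrequired = −¥133B − (−¥2.8B) = -¥130.2 billion.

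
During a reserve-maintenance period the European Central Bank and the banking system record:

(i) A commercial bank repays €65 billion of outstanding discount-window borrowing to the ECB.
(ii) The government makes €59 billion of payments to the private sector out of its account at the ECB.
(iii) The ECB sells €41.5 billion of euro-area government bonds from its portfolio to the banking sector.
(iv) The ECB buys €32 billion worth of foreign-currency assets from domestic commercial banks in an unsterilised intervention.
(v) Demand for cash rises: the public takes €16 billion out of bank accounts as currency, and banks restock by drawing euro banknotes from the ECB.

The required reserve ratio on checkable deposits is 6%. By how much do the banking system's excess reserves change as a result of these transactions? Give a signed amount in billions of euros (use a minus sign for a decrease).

-€34.08 billion

Discount-window repayment €65 billion: reserves −€65B, deposits 0.
Government spending €59 billion: reserves +€59B, deposits +€59B.
OMO sale (to banks) €41.5 billion: reserves −€41.5B, deposits 0.
FX purchase €32 billion: reserves +€32B, deposits 0.
Currency withdrawal €16 billion: reserves −€16B, deposits −€16B.
Totals: Δreserves = −€31.5B, Δdeposits = +€43B.
Δrequired reserves = 6% × +€43B = +€2.58B.
Δexcess reserves = Δreserves − Δrequired = −€31.5B − (+€2.58B) = -€34.08 billion.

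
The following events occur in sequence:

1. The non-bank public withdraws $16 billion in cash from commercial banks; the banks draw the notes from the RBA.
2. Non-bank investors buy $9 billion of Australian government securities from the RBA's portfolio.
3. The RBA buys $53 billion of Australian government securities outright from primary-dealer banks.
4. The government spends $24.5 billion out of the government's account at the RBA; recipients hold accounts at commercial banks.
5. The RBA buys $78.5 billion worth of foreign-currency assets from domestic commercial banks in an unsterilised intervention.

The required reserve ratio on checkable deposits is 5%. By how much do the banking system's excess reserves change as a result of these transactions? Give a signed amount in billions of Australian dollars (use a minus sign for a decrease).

Currency withdrawal $16 billion: reserves −$16B, deposits −$16B.
Asset sale (to non-banks) $9 billion: reserves −$9B, deposits −$9B.
OMO purchase (from banks) $53 billion: reserves +$53B, deposits 0.
Government spending $24.5 billion: reserves +$24.5B, deposits +$24.5B.
FX purchase $78.5 billion: reserves +$78.5B, deposits 0.
Totals: Δreserves = +$131B, Δdeposits = −$0.5B.
Δrequired reserves = 5% × −$0.5B = −$0.025B.
Δexcess reserves = Δreserves − Δrequired = +$131B − (−$0.025B) = +$131.025 billion.

+$131.025 billion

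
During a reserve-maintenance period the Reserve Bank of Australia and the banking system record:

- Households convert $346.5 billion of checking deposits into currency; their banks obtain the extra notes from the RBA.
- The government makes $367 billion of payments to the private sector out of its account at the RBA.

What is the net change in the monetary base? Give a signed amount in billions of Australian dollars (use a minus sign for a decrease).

Currency withdrawal $346.5 billion: just a shift between currency and reserves — both are base money → 0.
Government spending $367 billion: a non-base liability converts back to reserves → +$367B.
Net: 0 + 367 = +$367 billion.

+$367 billion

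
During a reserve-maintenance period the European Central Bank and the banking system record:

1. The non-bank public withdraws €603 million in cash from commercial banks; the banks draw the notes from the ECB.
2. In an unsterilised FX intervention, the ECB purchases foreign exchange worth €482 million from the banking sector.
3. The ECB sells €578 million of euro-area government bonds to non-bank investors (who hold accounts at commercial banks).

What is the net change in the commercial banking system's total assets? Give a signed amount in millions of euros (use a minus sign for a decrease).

-€1181 million

ECB balance sheet:
  Assets:      Securities −€578M, Foreign assets +€482M
  Liabilities: Bank reserves −€699M, Currency in circulation +€603M
Commercial banking system:
  Assets:      Reserves at CB −€699M, Foreign assets −€482M
  Liabilities: Checkable deposits −€1181M
Change in total bank assets = -€1181 million.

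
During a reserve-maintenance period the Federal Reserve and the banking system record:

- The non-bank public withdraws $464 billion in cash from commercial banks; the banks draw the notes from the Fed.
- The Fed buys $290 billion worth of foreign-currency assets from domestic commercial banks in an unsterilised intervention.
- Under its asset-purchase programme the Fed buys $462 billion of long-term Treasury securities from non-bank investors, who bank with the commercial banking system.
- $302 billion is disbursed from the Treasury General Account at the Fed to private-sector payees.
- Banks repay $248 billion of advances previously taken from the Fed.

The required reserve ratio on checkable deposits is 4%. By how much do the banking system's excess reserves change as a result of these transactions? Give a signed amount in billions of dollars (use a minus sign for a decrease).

+$330 billion

Currency withdrawal $464 billion: reserves −$464B, deposits −$464B.
FX purchase $290 billion: reserves +$290B, deposits 0.
Asset purchase (from non-banks) $462 billion: reserves +$462B, deposits +$462B.
Government spending $302 billion: reserves +$302B, deposits +$302B.
Discount-window repayment $248 billion: reserves −$248B, deposits 0.
Totals: Δreserves = +$342B, Δdeposits = +$300B.
Δrequired reserves = 4% × +$300B = +$12B.
Δexcess reserves = Δreserves − Δrequired = +$342B − (+$12B) = +$330 billion.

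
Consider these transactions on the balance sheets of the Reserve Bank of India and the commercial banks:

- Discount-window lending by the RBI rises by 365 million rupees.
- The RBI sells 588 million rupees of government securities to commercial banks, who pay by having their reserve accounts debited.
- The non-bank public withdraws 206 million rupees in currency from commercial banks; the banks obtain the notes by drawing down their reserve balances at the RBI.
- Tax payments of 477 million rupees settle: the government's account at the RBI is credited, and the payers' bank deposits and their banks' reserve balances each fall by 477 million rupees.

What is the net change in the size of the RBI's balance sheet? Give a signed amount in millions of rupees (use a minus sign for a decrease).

RBI balance sheet:
  Assets:      Securities −588M, Loans to banks +365M
  Liabilities: Bank reserves −906M, Currency in circulation +206M, Government deposits +477M
Change in total RBI assets = -223 million.

-223 million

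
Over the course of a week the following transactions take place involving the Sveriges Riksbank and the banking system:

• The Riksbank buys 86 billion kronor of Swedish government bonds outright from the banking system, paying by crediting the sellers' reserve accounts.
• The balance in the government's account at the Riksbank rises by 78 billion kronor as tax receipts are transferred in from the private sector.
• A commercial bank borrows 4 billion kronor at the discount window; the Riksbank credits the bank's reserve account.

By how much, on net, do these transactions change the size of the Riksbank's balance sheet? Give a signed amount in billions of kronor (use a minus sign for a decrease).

OMO purchase (from banks) 86 billion kronor: a Riksbank asset is acquired → +86B.
Government account inflow 78 billion kronor: only the composition of liabilities changes → 0.
Discount-window loan 4 billion kronor: a Riksbank asset is acquired → +4B.
Net: 86 + 0 + 4 = +90 billion.

+90 billion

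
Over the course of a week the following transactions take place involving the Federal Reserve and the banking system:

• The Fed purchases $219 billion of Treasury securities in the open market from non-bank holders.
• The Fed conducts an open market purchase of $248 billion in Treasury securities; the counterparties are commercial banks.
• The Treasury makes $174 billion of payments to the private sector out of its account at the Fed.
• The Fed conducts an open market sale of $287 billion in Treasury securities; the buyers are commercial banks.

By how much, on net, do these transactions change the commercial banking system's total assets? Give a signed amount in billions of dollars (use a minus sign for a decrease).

Asset purchase (from non-banks) $219 billion: bank balance sheets expand → +$219B.
OMO purchase (from banks) $248 billion: just an asset swap on bank balance sheets → 0.
Government spending $174 billion: bank balance sheets expand → +$174B.
OMO sale (to banks) $287 billion: just an asset swap on bank balance sheets → 0.
Net: 219 + 0 + 174 + 0 = +$393 billion.

+$393 billion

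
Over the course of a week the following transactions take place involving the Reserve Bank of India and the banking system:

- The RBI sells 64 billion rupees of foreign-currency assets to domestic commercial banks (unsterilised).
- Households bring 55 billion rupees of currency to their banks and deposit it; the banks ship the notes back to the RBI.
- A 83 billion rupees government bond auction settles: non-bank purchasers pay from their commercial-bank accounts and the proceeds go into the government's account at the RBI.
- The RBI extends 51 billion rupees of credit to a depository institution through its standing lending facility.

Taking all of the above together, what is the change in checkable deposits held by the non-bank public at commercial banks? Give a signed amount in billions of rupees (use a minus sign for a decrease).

RBI balance sheet:
  Assets:      Loans to banks +51B, Foreign assets −64B
  Liabilities: Bank reserves −41B, Currency in circulation −55B, Government deposits +83B
Commercial banking system:
  Assets:      Reserves at CB −41B, Foreign assets +64B
  Liabilities: Checkable deposits −28B, Borrowings from CB +51B
So the change in checkable deposits held by the non-bank public at commercial banks is -28 billion.

-28 billion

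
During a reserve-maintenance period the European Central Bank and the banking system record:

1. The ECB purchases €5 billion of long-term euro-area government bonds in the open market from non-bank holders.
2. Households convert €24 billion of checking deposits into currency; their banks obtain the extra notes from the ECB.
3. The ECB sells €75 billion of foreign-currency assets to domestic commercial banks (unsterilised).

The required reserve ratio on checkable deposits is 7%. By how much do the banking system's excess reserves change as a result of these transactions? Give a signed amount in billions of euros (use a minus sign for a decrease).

Asset purchase (from non-banks) €5 billion: reserves +€5B, deposits +€5B.
Currency withdrawal €24 billion: reserves −€24B, deposits −€24B.
FX sale €75 billion: reserves −€75B, deposits 0.
Totals: Δreserves = −€94B, Δdeposits = −€19B.
Δrequired reserves = 7% × −€19B = −€1.33B.
Δexcess reserves = Δreserves − Δrequired = −€94B − (−€1.33B) = -€92.67 billion.

-€92.67 billion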